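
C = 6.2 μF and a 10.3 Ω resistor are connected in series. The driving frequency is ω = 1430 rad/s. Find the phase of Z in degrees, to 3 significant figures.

X_C = 1/(ωC) = 113 Ω
Z = 10.3 − j113 Ω
|Z| = √(10.3² + 113²) = 113 Ω
∠Z = arctan(-113/10.3) = -84.8°

-84.8°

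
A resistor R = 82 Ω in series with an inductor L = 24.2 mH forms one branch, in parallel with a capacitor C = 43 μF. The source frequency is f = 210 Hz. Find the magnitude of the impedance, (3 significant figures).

18.6 Ω

ω = 2πf = 1319 rad/s
X_L = ωL = 31.9 Ω
X_C = 1/(ωC) = 17.6 Ω
Branch 1 (R+jX_L): Z₁ = 82.0 + j31.9 Ω, |Z₁| = 88.0 Ω
Branch 2 (−jX_C): Z₂ = −j17.6 Ω
Parallel: Z = Z₁Z₂/(Z₁+Z₂), |Z| = 18.6 Ω, ∠Z = -78.6°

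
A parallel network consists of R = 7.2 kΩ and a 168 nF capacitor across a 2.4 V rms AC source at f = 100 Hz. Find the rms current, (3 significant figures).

419 μA

ω = 2πf = 628.3 rad/s
X_C = 1/(ωC) = 9470 Ω
Parallel: admittances add. Y = 1/R + jωC
Y = (0.000139 + j0.000106) S
|Y| = 0.000174 S → |Z| = 1/|Y| = 5730 Ω, ∠Z = −∠Y = -37.2°
I = V/|Z| = 2.4/5730 = 419 μA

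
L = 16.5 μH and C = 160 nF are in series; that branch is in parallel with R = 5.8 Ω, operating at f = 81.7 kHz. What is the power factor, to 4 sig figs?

ω = 2πf = 513300 rad/s
X_L = ωL = 8.470 Ω
X_C = 1/(ωC) = 12.18 Ω
Branch 1: Z₁ = R = 5.800 Ω
Branch 2 (series LC): Z₂ = j(X_L − X_C) = −j3.705 Ω
Parallel: Z = Z₁Z₂/(Z₁+Z₂), |Z| = 3.122 Ω, ∠Z = -57.43°
cos φ = cos(-57.43°) = 0.5384

0.5384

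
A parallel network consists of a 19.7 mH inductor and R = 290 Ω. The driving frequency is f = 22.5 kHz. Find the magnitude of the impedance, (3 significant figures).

288 Ω

ω = 2πf = 141400 rad/s
X_L = ωL = 2790 Ω
Parallel: admittances add. Y = 1/R + 1/(jωL)
Y = (0.00345 − j0.000359) S
|Y| = 0.00347 S → |Z| = 1/|Y| = 288 Ω, ∠Z = −∠Y = 5.94°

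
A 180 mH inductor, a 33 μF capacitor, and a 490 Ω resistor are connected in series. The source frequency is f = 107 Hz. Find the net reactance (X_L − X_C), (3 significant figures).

ω = 2πf = 672.3 rad/s
X_L = ωL = 121 Ω
X_C = 1/(ωC) = 45.1 Ω
X = 121 − 45.1 = 75.9 Ω

75.9 Ω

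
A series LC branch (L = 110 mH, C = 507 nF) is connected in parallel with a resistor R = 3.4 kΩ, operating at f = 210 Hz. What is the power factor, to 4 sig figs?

ω = 2πf = 1319 rad/s
X_L = ωL = 145.1 Ω
X_C = 1/(ωC) = 1495 Ω
Branch 1: Z₁ = R = 3400 Ω
Branch 2 (series LC): Z₂ = j(X_L − X_C) = −j1350 Ω
Parallel: Z = Z₁Z₂/(Z₁+Z₂), |Z| = 1254 Ω, ∠Z = -68.35°
cos φ = cos(-68.35°) = 0.3690

0.3690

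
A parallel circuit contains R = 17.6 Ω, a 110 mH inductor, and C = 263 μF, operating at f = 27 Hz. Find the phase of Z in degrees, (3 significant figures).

8.97°

ω = 2πf = 169.6 rad/s
X_L = ωL = 18.7 Ω
X_C = 1/(ωC) = 22.4 Ω
Parallel: admittances add. Y = 1/R + 1/(jωL) + jωC
Y = (0.0568 − j0.00897) S
|Y| = 0.0575 S → |Z| = 1/|Y| = 17.4 Ω, ∠Z = −∠Y = 8.97°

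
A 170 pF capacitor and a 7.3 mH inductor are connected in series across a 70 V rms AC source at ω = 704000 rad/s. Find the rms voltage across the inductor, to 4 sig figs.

111.8 V

X_L = ωL = 5139 Ω
X_C = 1/(ωC) = 8356 Ω
Net reactance X = X_L − X_C = -3216 Ω
Z = − j3216 Ω
|Z| = √(0² + 3216²) = 3216 Ω
I = V/|Z| = 21.76 mA
V_L = I·|Z_L| = 0.02176 × 5139 = 111.8 V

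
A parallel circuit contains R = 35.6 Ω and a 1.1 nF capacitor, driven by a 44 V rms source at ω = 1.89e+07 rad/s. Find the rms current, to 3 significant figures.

1.54 A

X_C = 1/(ωC) = 48.1 Ω
Parallel: admittances add. Y = 1/R + jωC
Y = (0.0281 + j0.0208) S
|Y| = 0.0349 S → |Z| = 1/|Y| = 28.6 Ω, ∠Z = −∠Y = -36.5°
I = V/|Z| = 44/28.6 = 1.54 A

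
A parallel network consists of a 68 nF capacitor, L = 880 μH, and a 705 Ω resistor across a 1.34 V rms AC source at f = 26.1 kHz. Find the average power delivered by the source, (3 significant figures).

ω = 2πf = 164000 rad/s
X_L = ωL = 144 Ω
X_C = 1/(ωC) = 89.7 Ω
Parallel: admittances add. Y = 1/R + 1/(jωL) + jωC
Y = (0.00142 + j0.00422) S
|Y| = 0.00445 S → |Z| = 1/|Y| = 225 Ω, ∠Z = −∠Y = -71.4°
I = V/|Z| = 5.97 mA
P = VI cos φ = 1.34 × 0.00597 × cos(-71.4°) = 2.55 mW

2.55 mW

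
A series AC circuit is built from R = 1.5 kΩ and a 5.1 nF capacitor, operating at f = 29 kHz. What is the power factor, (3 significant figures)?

ω = 2πf = 182200 rad/s
X_C = 1/(ωC) = 1080 Ω
Z = 1500 − j1080 Ω
|Z| = √(1500² + 1080²) = 1850 Ω
∠Z = arctan(-1080/1500) = -35.7°
cos φ = cos(-35.7°) = 0.813

0.813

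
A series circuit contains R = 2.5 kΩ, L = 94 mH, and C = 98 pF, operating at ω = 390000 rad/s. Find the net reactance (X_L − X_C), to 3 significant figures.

X_L = ωL = 36700 Ω
X_C = 1/(ωC) = 26200 Ω
X = 36700 − 26200 = 10500 Ω

10500 Ω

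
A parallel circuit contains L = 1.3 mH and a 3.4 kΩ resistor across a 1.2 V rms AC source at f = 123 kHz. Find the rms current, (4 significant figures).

ω = 2πf = 772800 rad/s
X_L = ωL = 1005 Ω
Parallel: admittances add. Y = 1/R + 1/(jωL)
Y = (0.0002941 − j0.0009953) S
|Y| = 0.001038 S → |Z| = 1/|Y| = 963.5 Ω, ∠Z = −∠Y = 73.54°
I = V/|Z| = 1.2/963.5 = 1.245 mA

1.245 mA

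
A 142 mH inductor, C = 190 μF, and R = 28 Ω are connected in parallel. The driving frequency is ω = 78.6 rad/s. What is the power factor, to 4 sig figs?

X_L = ωL = 11.16 Ω
X_C = 1/(ωC) = 66.96 Ω
Parallel: admittances add. Y = 1/R + 1/(jωL) + jωC
Y = (0.03571 − j0.07466) S
|Y| = 0.08276 S → |Z| = 1/|Y| = 12.08 Ω, ∠Z = −∠Y = 64.44°
cos φ = cos(64.44°) = 0.4315

0.4315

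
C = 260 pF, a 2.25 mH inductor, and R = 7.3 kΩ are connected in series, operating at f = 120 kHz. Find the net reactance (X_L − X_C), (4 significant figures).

ω = 2πf = 754000 rad/s
X_L = ωL = 1696 Ω
X_C = 1/(ωC) = 5101 Ω
X = 1696 − 5101 = -3405 Ω

-3405 Ω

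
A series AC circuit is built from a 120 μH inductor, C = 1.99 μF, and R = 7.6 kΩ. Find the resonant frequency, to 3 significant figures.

10.3 kHz

ω₀ = 1/√(LC) = 1/√(0.00012 × 1.99e-06) = 64710 rad/s
f₀ = ω₀/(2π) = 10.3 kHz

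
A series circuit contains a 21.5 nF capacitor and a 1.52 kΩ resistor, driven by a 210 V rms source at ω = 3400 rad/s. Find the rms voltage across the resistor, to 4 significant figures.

23.19 V

X_C = 1/(ωC) = 13680 Ω
Z = 1520 − j13680 Ω
|Z| = √(1520² + 13680²) = 13760 Ω
I = V/|Z| = 15.26 mA
V_R = I·|Z_R| = 0.01526 × 1520 = 23.19 V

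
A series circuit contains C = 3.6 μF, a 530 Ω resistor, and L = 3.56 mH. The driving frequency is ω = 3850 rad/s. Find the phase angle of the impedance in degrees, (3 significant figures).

X_L = ωL = 13.7 Ω
X_C = 1/(ωC) = 72.2 Ω
Net reactance X = X_L − X_C = -58.4 Ω
Z = 530 − j58.4 Ω
|Z| = √(530² + 58.4²) = 533 Ω
∠Z = arctan(-58.4/530) = -6.29°

-6.29°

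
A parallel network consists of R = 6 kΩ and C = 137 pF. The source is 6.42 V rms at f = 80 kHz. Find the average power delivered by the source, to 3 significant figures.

6.87 mW

ω = 2πf = 502700 rad/s
X_C = 1/(ωC) = 14500 Ω
Parallel: admittances add. Y = 1/R + jωC
Y = (0.000167 + j6.89e-05) S
|Y| = 0.000180 S → |Z| = 1/|Y| = 5550 Ω, ∠Z = −∠Y = -22.4°
I = V/|Z| = 1.16 mA
P = VI cos φ = 6.42 × 0.00116 × cos(-22.4°) = 6.87 mW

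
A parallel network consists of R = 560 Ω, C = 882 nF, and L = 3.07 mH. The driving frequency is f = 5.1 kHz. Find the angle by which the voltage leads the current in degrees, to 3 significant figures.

-84.4°

ω = 2πf = 32040 rad/s
X_L = ωL = 98.4 Ω
X_C = 1/(ωC) = 35.4 Ω
Parallel: admittances add. Y = 1/R + 1/(jωL) + jωC
Y = (0.00179 + j0.0181) S
|Y| = 0.0182 S → |Z| = 1/|Y| = 55.0 Ω, ∠Z = −∠Y = -84.4°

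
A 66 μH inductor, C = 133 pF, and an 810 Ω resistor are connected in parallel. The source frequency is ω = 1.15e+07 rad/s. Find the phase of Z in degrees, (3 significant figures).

X_L = ωL = 759 Ω
X_C = 1/(ωC) = 654 Ω
Parallel: admittances add. Y = 1/R + 1/(jωL) + jωC
Y = (0.00123 + j0.000212) S
|Y| = 0.00125 S → |Z| = 1/|Y| = 798 Ω, ∠Z = −∠Y = -9.74°

-9.74°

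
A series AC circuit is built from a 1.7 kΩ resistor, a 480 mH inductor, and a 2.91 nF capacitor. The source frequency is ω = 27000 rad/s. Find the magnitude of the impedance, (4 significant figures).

1716 Ω

X_L = ωL = 12960 Ω
X_C = 1/(ωC) = 12730 Ω
Net reactance X = X_L − X_C = 232.5 Ω
Z = 1700 + j232.5 Ω
|Z| = √(1700² + 232.5²) = 1716 Ω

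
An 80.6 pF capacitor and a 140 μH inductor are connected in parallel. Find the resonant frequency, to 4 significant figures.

1.498 MHz

ω₀ = 1/√(LC) = 1/√(0.00014 × 8.06e-11) = 9.414e+06 rad/s
f₀ = ω₀/(2π) = 1.498 MHz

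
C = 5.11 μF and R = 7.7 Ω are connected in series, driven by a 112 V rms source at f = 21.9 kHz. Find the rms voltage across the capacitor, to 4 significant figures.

ω = 2πf = 137600 rad/s
X_C = 1/(ωC) = 1.422 Ω
Z = 7.700 − j1.422 Ω
|Z| = √(7.700² + 1.422²) = 7.830 Ω
I = V/|Z| = 14.30 A
V_C = I·|Z_C| = 14.30 × 1.422 = 20.34 V

20.34 V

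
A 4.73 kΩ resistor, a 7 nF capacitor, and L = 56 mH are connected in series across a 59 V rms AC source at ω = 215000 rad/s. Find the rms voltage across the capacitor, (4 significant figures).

3.182 V

X_L = ωL = 12040 Ω
X_C = 1/(ωC) = 664.5 Ω
Net reactance X = X_L − X_C = 11380 Ω
Z = 4730 + j11380 Ω
|Z| = √(4730² + 11380²) = 12320 Ω
I = V/|Z| = 4.789 mA
V_C = I·|Z_C| = 0.004789 × 664.5 = 3.182 V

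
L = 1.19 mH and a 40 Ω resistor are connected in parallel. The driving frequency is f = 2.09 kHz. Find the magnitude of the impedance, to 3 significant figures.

14.6 Ω

ω = 2πf = 13130 rad/s
X_L = ωL = 15.6 Ω
Parallel: admittances add. Y = 1/R + 1/(jωL)
Y = (0.0250 − j0.0640) S
|Y| = 0.0687 S → |Z| = 1/|Y| = 14.6 Ω, ∠Z = −∠Y = 68.7°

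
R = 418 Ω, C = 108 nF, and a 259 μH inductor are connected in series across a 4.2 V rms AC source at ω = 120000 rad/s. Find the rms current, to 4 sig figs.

9.987 mA

X_L = ωL = 31.08 Ω
X_C = 1/(ωC) = 77.16 Ω
Net reactance X = X_L − X_C = -46.08 Ω
Z = 418.0 − j46.08 Ω
|Z| = √(418.0² + 46.08²) = 420.5 Ω
I = V/|Z| = 4.2/420.5 = 9.987 mA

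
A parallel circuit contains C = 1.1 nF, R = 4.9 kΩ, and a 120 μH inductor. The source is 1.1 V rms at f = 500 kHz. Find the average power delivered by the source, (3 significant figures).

ω = 2πf = 3.142e+06 rad/s
X_L = ωL = 377 Ω
X_C = 1/(ωC) = 289 Ω
Parallel: admittances add. Y = 1/R + 1/(jωL) + jωC
Y = (0.000204 + j0.000803) S
|Y| = 0.000829 S → |Z| = 1/|Y| = 1210 Ω, ∠Z = −∠Y = -75.7°
I = V/|Z| = 912 μA
P = VI cos φ = 1.1 × 0.000912 × cos(-75.7°) = 247 μW

247 μW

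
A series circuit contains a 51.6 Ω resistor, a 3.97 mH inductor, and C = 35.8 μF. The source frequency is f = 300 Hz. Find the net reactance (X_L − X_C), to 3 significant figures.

ω = 2πf = 1885 rad/s
X_L = ωL = 7.48 Ω
X_C = 1/(ωC) = 14.8 Ω
X = 7.48 − 14.8 = -7.34 Ω

-7.34 Ω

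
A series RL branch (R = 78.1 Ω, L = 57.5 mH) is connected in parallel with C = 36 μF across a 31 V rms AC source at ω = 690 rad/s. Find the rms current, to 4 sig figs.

X_L = ωL = 39.68 Ω
X_C = 1/(ωC) = 40.26 Ω
Branch 1 (R+jX_L): Z₁ = 78.10 + j39.68 Ω, |Z₁| = 87.60 Ω
Branch 2 (−jX_C): Z₂ = −j40.26 Ω
Parallel: Z = Z₁Z₂/(Z₁+Z₂), |Z| = 45.15 Ω, ∠Z = -62.64°
I = V/|Z| = 31/45.15 = 686.6 mA

686.6 mA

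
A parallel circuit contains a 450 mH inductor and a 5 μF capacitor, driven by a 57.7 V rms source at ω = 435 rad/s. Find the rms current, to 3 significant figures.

169 mA

X_L = ωL = 196 Ω
X_C = 1/(ωC) = 460 Ω
Parallel: admittances add. Y = 1/(jωL) + jωC
Y = (0 − j0.00293) S
|Y| = 0.00293 S → |Z| = 1/|Y| = 341 Ω, ∠Z = −∠Y = 90.0°
I = V/|Z| = 57.7/341 = 169 mA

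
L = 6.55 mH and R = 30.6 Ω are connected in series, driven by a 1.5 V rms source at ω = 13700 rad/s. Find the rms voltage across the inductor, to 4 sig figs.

X_L = ωL = 89.73 Ω
Z = 30.60 + j89.73 Ω
|Z| = √(30.60² + 89.73²) = 94.81 Ω
I = V/|Z| = 15.82 mA
V_L = I·|Z_L| = 0.01582 × 89.73 = 1.420 V

1.420 V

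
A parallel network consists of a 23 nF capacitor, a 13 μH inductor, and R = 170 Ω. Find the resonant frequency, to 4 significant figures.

ω₀ = 1/√(LC) = 1/√(1.3e-05 × 2.3e-08) = 1.829e+06 rad/s
f₀ = ω₀/(2π) = 291.1 kHz

291.1 kHz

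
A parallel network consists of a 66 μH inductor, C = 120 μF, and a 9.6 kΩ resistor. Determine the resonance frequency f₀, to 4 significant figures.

1.788 kHz

ω₀ = 1/√(LC) = 1/√(6.6e-05 × 0.00012) = 11240 rad/s
f₀ = ω₀/(2π) = 1.788 kHz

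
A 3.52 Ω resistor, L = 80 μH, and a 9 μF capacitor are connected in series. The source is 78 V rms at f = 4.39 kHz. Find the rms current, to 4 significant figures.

ω = 2πf = 27580 rad/s
X_L = ωL = 2.207 Ω
X_C = 1/(ωC) = 4.028 Ω
Net reactance X = X_L − X_C = -1.822 Ω
Z = 3.520 − j1.822 Ω
|Z| = √(3.520² + 1.822²) = 3.963 Ω
I = V/|Z| = 78/3.963 = 19.68 A

19.68 A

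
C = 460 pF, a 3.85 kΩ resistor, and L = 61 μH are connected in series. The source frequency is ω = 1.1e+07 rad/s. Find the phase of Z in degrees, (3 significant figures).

X_L = ωL = 671 Ω
X_C = 1/(ωC) = 198 Ω
Net reactance X = X_L − X_C = 473 Ω
Z = 3850 + j473 Ω
|Z| = √(3850² + 473²) = 3880 Ω
∠Z = arctan(473/3850) = 7.01°

7.01°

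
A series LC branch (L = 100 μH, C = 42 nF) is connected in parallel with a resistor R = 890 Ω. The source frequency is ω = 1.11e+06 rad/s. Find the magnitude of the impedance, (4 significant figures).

X_L = ωL = 111.0 Ω
X_C = 1/(ωC) = 21.45 Ω
Branch 1: Z₁ = R = 890.0 Ω
Branch 2 (series LC): Z₂ = j(X_L − X_C) = j89.55 Ω
Parallel: Z = Z₁Z₂/(Z₁+Z₂), |Z| = 89.10 Ω, ∠Z = 84.25°

89.10 Ω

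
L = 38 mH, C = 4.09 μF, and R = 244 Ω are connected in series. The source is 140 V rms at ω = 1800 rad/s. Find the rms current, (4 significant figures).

X_L = ωL = 68.40 Ω
X_C = 1/(ωC) = 135.8 Ω
Net reactance X = X_L − X_C = -67.43 Ω
Z = 244.0 − j67.43 Ω
|Z| = √(244.0² + 67.43²) = 253.1 Ω
I = V/|Z| = 140/253.1 = 553.0 mA

553.0 mA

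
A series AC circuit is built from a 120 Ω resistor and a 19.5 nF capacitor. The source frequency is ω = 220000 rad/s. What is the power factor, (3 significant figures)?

X_C = 1/(ωC) = 233 Ω
Z = 120 − j233 Ω
|Z| = √(120² + 233²) = 262 Ω
∠Z = arctan(-233/120) = -62.8°
cos φ = cos(-62.8°) = 0.458

0.458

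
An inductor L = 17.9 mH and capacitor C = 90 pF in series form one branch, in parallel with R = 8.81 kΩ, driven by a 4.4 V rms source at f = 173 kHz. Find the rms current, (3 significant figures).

ω = 2πf = 1.087e+06 rad/s
X_L = ωL = 19500 Ω
X_C = 1/(ωC) = 10200 Ω
Branch 1: Z₁ = R = 8810 Ω
Branch 2 (series LC): Z₂ = j(X_L − X_C) = j9240 Ω
Parallel: Z = Z₁Z₂/(Z₁+Z₂), |Z| = 6370 Ω, ∠Z = 43.7°
I = V/|Z| = 4.4/6370 = 690 μA

690 μA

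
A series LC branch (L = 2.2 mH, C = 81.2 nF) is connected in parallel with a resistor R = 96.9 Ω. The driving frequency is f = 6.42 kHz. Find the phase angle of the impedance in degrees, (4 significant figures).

-24.11°

ω = 2πf = 40340 rad/s
X_L = ωL = 88.74 Ω
X_C = 1/(ωC) = 305.3 Ω
Branch 1: Z₁ = R = 96.90 Ω
Branch 2 (series LC): Z₂ = j(X_L − X_C) = −j216.6 Ω
Parallel: Z = Z₁Z₂/(Z₁+Z₂), |Z| = 88.45 Ω, ∠Z = -24.11°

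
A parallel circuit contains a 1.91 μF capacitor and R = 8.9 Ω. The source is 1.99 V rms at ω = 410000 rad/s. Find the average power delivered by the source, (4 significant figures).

445.0 mW

X_C = 1/(ωC) = 1.277 Ω
Parallel: admittances add. Y = 1/R + jωC
Y = (0.1124 + j0.7831) S
|Y| = 0.7911 S → |Z| = 1/|Y| = 1.264 Ω, ∠Z = −∠Y = -81.83°
I = V/|Z| = 1.574 A
P = VI cos φ = 1.99 × 1.574 × cos(-81.83°) = 445.0 mW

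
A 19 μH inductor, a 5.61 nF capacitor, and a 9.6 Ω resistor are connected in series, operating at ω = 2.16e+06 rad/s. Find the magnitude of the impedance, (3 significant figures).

X_L = ωL = 41.0 Ω
X_C = 1/(ωC) = 82.5 Ω
Net reactance X = X_L − X_C = -41.5 Ω
Z = 9.60 − j41.5 Ω
|Z| = √(9.60² + 41.5²) = 42.6 Ω

42.6 Ω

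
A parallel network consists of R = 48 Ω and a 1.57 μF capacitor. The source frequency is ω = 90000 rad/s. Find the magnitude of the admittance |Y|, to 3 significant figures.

143 mS

X_C = 1/(ωC) = 7.08 Ω
Parallel: admittances add. Y = 1/R + jωC
Y = (0.0208 + j0.141) S
|Y| = 0.143 S → |Z| = 1/|Y| = 7.00 Ω, ∠Z = −∠Y = -81.6°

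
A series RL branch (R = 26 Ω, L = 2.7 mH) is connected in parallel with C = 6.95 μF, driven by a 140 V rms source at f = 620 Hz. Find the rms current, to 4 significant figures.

ω = 2πf = 3896 rad/s
X_L = ωL = 10.52 Ω
X_C = 1/(ωC) = 36.94 Ω
Branch 1 (R+jX_L): Z₁ = 26.00 + j10.52 Ω, |Z₁| = 28.05 Ω
Branch 2 (−jX_C): Z₂ = −j36.94 Ω
Parallel: Z = Z₁Z₂/(Z₁+Z₂), |Z| = 27.95 Ω, ∠Z = -22.52°
I = V/|Z| = 140/27.95 = 5.009 A

5.009 A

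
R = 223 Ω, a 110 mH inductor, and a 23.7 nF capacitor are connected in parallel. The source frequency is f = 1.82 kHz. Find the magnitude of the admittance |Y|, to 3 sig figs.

4.51 mS

ω = 2πf = 11440 rad/s
X_L = ωL = 1260 Ω
X_C = 1/(ωC) = 3690 Ω
Parallel: admittances add. Y = 1/R + 1/(jωL) + jωC
Y = (0.00448 − j0.000524) S
|Y| = 0.00451 S → |Z| = 1/|Y| = 221 Ω, ∠Z = −∠Y = 6.66°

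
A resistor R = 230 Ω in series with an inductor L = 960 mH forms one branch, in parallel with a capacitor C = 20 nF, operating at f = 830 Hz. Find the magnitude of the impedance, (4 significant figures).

ω = 2πf = 5215 rad/s
X_L = ωL = 5006 Ω
X_C = 1/(ωC) = 9588 Ω
Branch 1 (R+jX_L): Z₁ = 230.0 + j5006 Ω, |Z₁| = 5012 Ω
Branch 2 (−jX_C): Z₂ = −j9588 Ω
Parallel: Z = Z₁Z₂/(Z₁+Z₂), |Z| = 10480 Ω, ∠Z = 84.50°

10480 Ω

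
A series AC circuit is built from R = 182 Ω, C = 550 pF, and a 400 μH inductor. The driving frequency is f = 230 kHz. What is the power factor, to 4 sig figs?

ω = 2πf = 1.445e+06 rad/s
X_L = ωL = 578.1 Ω
X_C = 1/(ωC) = 1258 Ω
Net reactance X = X_L − X_C = -680.1 Ω
Z = 182.0 − j680.1 Ω
|Z| = √(182.0² + 680.1²) = 704.0 Ω
∠Z = arctan(-680.1/182.0) = -75.02°
cos φ = cos(-75.02°) = 0.2585

0.2585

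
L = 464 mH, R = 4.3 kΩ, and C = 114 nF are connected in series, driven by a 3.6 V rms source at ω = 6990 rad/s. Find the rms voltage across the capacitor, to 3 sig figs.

0.954 V

X_L = ωL = 3240 Ω
X_C = 1/(ωC) = 1250 Ω
Net reactance X = X_L − X_C = 1990 Ω
Z = 4300 + j1990 Ω
|Z| = √(4300² + 1990²) = 4740 Ω
I = V/|Z| = 760 μA
V_C = I·|Z_C| = 0.000760 × 1250 = 0.954 V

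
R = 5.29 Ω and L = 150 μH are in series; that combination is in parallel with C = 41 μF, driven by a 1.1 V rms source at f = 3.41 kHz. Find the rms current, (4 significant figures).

887.1 mA

ω = 2πf = 21430 rad/s
X_L = ωL = 3.214 Ω
X_C = 1/(ωC) = 1.138 Ω
Branch 1 (R+jX_L): Z₁ = 5.290 + j3.214 Ω, |Z₁| = 6.190 Ω
Branch 2 (−jX_C): Z₂ = −j1.138 Ω
Parallel: Z = Z₁Z₂/(Z₁+Z₂), |Z| = 1.240 Ω, ∠Z = -80.14°
I = V/|Z| = 1.1/1.240 = 887.1 mA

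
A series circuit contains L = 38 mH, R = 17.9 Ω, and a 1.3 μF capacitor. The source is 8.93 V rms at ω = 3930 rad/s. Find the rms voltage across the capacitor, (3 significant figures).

X_L = ωL = 149 Ω
X_C = 1/(ωC) = 196 Ω
Net reactance X = X_L − X_C = -46.4 Ω
Z = 17.9 − j46.4 Ω
|Z| = √(17.9² + 46.4²) = 49.7 Ω
I = V/|Z| = 180 mA
V_C = I·|Z_C| = 0.180 × 196 = 35.2 V

35.2 V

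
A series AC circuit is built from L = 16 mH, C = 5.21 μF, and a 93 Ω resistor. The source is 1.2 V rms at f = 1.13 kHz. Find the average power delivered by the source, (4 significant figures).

ω = 2πf = 7100 rad/s
X_L = ωL = 113.6 Ω
X_C = 1/(ωC) = 27.03 Ω
Net reactance X = X_L − X_C = 86.57 Ω
Z = 93.00 + j86.57 Ω
|Z| = √(93.00² + 86.57²) = 127.1 Ω
∠Z = arctan(86.57/93.00) = 42.95°
I = V/|Z| = 9.445 mA
P = VI cos φ = 1.2 × 0.009445 × cos(42.95°) = 8.296 mW

8.296 mW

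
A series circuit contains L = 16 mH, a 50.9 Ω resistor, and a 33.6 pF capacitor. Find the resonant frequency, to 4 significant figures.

217.1 kHz

ω₀ = 1/√(LC) = 1/√(0.016 × 3.36e-11) = 1.364e+06 rad/s
f₀ = ω₀/(2π) = 217.1 kHz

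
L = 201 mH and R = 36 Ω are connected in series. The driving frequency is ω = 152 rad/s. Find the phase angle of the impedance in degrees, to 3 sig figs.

40.3°

X_L = ωL = 30.6 Ω
Z = 36.0 + j30.6 Ω
|Z| = √(36.0² + 30.6²) = 47.2 Ω
∠Z = arctan(30.6/36.0) = 40.3°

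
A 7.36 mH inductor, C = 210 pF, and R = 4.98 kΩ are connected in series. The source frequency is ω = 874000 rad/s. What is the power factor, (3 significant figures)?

X_L = ωL = 6430 Ω
X_C = 1/(ωC) = 5450 Ω
Net reactance X = X_L − X_C = 984 Ω
Z = 4980 + j984 Ω
|Z| = √(4980² + 984²) = 5080 Ω
∠Z = arctan(984/4980) = 11.2°
cos φ = cos(11.2°) = 0.981

0.981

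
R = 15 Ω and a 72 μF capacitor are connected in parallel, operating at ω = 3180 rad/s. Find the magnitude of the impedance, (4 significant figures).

4.193 Ω

X_C = 1/(ωC) = 4.368 Ω
Parallel: admittances add. Y = 1/R + jωC
Y = (0.06667 + j0.2290) S
|Y| = 0.2385 S → |Z| = 1/|Y| = 4.193 Ω, ∠Z = −∠Y = -73.77°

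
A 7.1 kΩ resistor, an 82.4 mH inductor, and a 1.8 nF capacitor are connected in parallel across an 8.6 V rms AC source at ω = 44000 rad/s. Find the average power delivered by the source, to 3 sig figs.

10.4 mW

X_L = ωL = 3630 Ω
X_C = 1/(ωC) = 12600 Ω
Parallel: admittances add. Y = 1/R + 1/(jωL) + jωC
Y = (0.000141 − j0.000197) S
|Y| = 0.000242 S → |Z| = 1/|Y| = 4130 Ω, ∠Z = −∠Y = 54.4°
I = V/|Z| = 2.08 mA
P = VI cos φ = 8.6 × 0.00208 × cos(54.4°) = 10.4 mW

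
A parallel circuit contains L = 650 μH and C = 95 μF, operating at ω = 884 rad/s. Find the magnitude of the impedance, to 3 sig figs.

0.604 Ω

X_L = ωL = 0.575 Ω
X_C = 1/(ωC) = 11.9 Ω
Parallel: admittances add. Y = 1/(jωL) + jωC
Y = (0 − j1.66) S
|Y| = 1.66 S → |Z| = 1/|Y| = 0.604 Ω, ∠Z = −∠Y = 90.0°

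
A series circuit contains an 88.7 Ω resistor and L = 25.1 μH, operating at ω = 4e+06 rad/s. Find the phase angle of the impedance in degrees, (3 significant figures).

X_L = ωL = 100 Ω
Z = 88.7 + j100 Ω
|Z| = √(88.7² + 100²) = 134 Ω
∠Z = arctan(100/88.7) = 48.5°

48.5°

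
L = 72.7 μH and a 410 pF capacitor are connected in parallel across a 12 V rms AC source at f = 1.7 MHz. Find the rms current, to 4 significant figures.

ω = 2πf = 1.068e+07 rad/s
X_L = ωL = 776.5 Ω
X_C = 1/(ωC) = 228.3 Ω
Parallel: admittances add. Y = 1/(jωL) + jωC
Y = (0 + j0.003092) S
|Y| = 0.003092 S → |Z| = 1/|Y| = 323.5 Ω, ∠Z = −∠Y = -90.00°
I = V/|Z| = 12/323.5 = 37.10 mA

37.10 mA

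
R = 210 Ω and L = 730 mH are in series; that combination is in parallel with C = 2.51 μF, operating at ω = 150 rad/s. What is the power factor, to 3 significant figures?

0.922

X_L = ωL = 110 Ω
X_C = 1/(ωC) = 2660 Ω
Branch 1 (R+jX_L): Z₁ = 210 + j110 Ω, |Z₁| = 237 Ω
Branch 2 (−jX_C): Z₂ = −j2660 Ω
Parallel: Z = Z₁Z₂/(Z₁+Z₂), |Z| = 246 Ω, ∠Z = 22.8°
cos φ = cos(22.8°) = 0.922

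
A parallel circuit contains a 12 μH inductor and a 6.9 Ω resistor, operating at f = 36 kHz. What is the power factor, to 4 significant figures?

0.3661

ω = 2πf = 226200 rad/s
X_L = ωL = 2.714 Ω
Parallel: admittances add. Y = 1/R + 1/(jωL)
Y = (0.1449 − j0.3684) S
|Y| = 0.3959 S → |Z| = 1/|Y| = 2.526 Ω, ∠Z = −∠Y = 68.53°
cos φ = cos(68.53°) = 0.3661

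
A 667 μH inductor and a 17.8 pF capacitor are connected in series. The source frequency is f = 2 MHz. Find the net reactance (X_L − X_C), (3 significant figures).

ω = 2πf = 1.257e+07 rad/s
X_L = ωL = 8380 Ω
X_C = 1/(ωC) = 4470 Ω
X = 8380 − 4470 = 3910 Ω

3910 Ω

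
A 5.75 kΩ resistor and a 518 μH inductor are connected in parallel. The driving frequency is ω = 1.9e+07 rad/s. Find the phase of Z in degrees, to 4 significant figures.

30.29°

X_L = ωL = 9842 Ω
Parallel: admittances add. Y = 1/R + 1/(jωL)
Y = (0.0001739 − j0.0001016) S
|Y| = 0.0002014 S → |Z| = 1/|Y| = 4965 Ω, ∠Z = −∠Y = 30.29°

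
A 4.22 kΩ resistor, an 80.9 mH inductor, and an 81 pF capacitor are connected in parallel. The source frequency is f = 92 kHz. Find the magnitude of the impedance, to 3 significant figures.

ω = 2πf = 578100 rad/s
X_L = ωL = 46800 Ω
X_C = 1/(ωC) = 21400 Ω
Parallel: admittances add. Y = 1/R + 1/(jωL) + jωC
Y = (0.000237 + j2.54e-05) S
|Y| = 0.000238 S → |Z| = 1/|Y| = 4200 Ω, ∠Z = −∠Y = -6.13°

4200 Ω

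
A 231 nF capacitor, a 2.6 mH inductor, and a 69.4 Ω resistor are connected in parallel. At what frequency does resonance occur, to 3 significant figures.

6.49 kHz

ω₀ = 1/√(LC) = 1/√(0.0026 × 2.31e-07) = 40800 rad/s
f₀ = ω₀/(2π) = 6.49 kHz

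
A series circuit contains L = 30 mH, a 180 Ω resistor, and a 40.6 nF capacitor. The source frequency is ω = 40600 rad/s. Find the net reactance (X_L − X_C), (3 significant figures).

X_L = ωL = 1220 Ω
X_C = 1/(ωC) = 607 Ω
X = 1220 − 607 = 611 Ω

611 Ω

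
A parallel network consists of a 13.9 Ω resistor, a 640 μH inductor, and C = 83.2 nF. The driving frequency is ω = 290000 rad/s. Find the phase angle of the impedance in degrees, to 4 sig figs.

-14.60°

X_L = ωL = 185.6 Ω
X_C = 1/(ωC) = 41.45 Ω
Parallel: admittances add. Y = 1/R + 1/(jωL) + jωC
Y = (0.07194 + j0.01874) S
|Y| = 0.07434 S → |Z| = 1/|Y| = 13.45 Ω, ∠Z = −∠Y = -14.60°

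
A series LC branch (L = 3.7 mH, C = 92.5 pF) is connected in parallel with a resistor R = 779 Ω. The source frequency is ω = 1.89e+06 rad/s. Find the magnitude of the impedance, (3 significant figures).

664 Ω

X_L = ωL = 6990 Ω
X_C = 1/(ωC) = 5720 Ω
Branch 1: Z₁ = R = 779 Ω
Branch 2 (series LC): Z₂ = j(X_L − X_C) = j1270 Ω
Parallel: Z = Z₁Z₂/(Z₁+Z₂), |Z| = 664 Ω, ∠Z = 31.5°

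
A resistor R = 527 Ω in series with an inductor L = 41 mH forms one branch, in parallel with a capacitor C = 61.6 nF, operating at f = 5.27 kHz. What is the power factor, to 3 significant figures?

ω = 2πf = 33110 rad/s
X_L = ωL = 1360 Ω
X_C = 1/(ωC) = 490 Ω
Branch 1 (R+jX_L): Z₁ = 527 + j1360 Ω, |Z₁| = 1460 Ω
Branch 2 (−jX_C): Z₂ = −j490 Ω
Parallel: Z = Z₁Z₂/(Z₁+Z₂), |Z| = 703 Ω, ∠Z = -79.9°
cos φ = cos(-79.9°) = 0.175

0.175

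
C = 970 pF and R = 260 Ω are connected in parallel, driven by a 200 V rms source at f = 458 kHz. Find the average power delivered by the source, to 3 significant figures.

ω = 2πf = 2.878e+06 rad/s
X_C = 1/(ωC) = 358 Ω
Parallel: admittances add. Y = 1/R + jωC
Y = (0.00385 + j0.00279) S
|Y| = 0.00475 S → |Z| = 1/|Y| = 210 Ω, ∠Z = −∠Y = -36.0°
I = V/|Z| = 950 mA
P = VI cos φ = 200 × 0.950 × cos(-36.0°) = 154 W

154 W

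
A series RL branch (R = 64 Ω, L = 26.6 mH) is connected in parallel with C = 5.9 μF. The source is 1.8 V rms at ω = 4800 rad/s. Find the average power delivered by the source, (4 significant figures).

10.17 mW

X_L = ωL = 127.7 Ω
X_C = 1/(ωC) = 35.31 Ω
Branch 1 (R+jX_L): Z₁ = 64.00 + j127.7 Ω, |Z₁| = 142.8 Ω
Branch 2 (−jX_C): Z₂ = −j35.31 Ω
Parallel: Z = Z₁Z₂/(Z₁+Z₂), |Z| = 44.88 Ω, ∠Z = -81.91°
I = V/|Z| = 40.11 mA
P = VI cos φ = 1.8 × 0.04011 × cos(-81.91°) = 10.17 mW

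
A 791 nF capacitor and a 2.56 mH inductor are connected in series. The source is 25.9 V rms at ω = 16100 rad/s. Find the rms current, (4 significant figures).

694.2 mA

X_L = ωL = 41.22 Ω
X_C = 1/(ωC) = 78.52 Ω
Net reactance X = X_L − X_C = -37.31 Ω
Z = − j37.31 Ω
|Z| = √(0² + 37.31²) = 37.31 Ω
I = V/|Z| = 25.9/37.31 = 694.2 mA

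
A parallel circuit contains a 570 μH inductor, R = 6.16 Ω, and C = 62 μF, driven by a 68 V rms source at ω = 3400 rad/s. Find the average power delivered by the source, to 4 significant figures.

X_L = ωL = 1.938 Ω
X_C = 1/(ωC) = 4.744 Ω
Parallel: admittances add. Y = 1/R + 1/(jωL) + jωC
Y = (0.1623 − j0.3052) S
|Y| = 0.3457 S → |Z| = 1/|Y| = 2.893 Ω, ∠Z = −∠Y = 61.99°
I = V/|Z| = 23.51 A
P = VI cos φ = 68 × 23.51 × cos(61.99°) = 750.6 W

750.6 W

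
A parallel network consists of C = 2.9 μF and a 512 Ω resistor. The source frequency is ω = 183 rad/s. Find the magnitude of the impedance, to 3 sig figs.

X_C = 1/(ωC) = 1880 Ω
Parallel: admittances add. Y = 1/R + jωC
Y = (0.00195 + j0.000531) S
|Y| = 0.00202 S → |Z| = 1/|Y| = 494 Ω, ∠Z = −∠Y = -15.2°

494 Ω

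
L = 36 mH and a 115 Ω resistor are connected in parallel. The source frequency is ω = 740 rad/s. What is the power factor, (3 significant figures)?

0.226

X_L = ωL = 26.6 Ω
Parallel: admittances add. Y = 1/R + 1/(jωL)
Y = (0.00870 − j0.0375) S
|Y| = 0.0385 S → |Z| = 1/|Y| = 26.0 Ω, ∠Z = −∠Y = 77.0°
cos φ = cos(77.0°) = 0.226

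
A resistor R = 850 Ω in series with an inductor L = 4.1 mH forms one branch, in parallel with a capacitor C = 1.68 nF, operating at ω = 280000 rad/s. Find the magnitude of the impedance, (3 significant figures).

X_L = ωL = 1150 Ω
X_C = 1/(ωC) = 2130 Ω
Branch 1 (R+jX_L): Z₁ = 850 + j1150 Ω, |Z₁| = 1430 Ω
Branch 2 (−jX_C): Z₂ = −j2130 Ω
Parallel: Z = Z₁Z₂/(Z₁+Z₂), |Z| = 2340 Ω, ∠Z = 12.5°

2340 Ω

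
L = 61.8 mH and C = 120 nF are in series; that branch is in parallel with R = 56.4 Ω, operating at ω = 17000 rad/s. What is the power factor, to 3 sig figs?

X_L = ωL = 1050 Ω
X_C = 1/(ωC) = 490 Ω
Branch 1: Z₁ = R = 56.4 Ω
Branch 2 (series LC): Z₂ = j(X_L − X_C) = j560 Ω
Parallel: Z = Z₁Z₂/(Z₁+Z₂), |Z| = 56.1 Ω, ∠Z = 5.75°
cos φ = cos(5.75°) = 0.995

0.995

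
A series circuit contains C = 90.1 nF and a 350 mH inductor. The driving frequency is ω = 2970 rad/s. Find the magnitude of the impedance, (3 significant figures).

2700 Ω

X_L = ωL = 1040 Ω
X_C = 1/(ωC) = 3740 Ω
Net reactance X = X_L − X_C = -2700 Ω
Z = − j2700 Ω
|Z| = √(0² + 2700²) = 2700 Ω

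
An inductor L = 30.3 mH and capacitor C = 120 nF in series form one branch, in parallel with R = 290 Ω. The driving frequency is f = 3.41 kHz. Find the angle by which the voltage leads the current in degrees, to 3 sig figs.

ω = 2πf = 21430 rad/s
X_L = ωL = 649 Ω
X_C = 1/(ωC) = 389 Ω
Branch 1: Z₁ = R = 290 Ω
Branch 2 (series LC): Z₂ = j(X_L − X_C) = j260 Ω
Parallel: Z = Z₁Z₂/(Z₁+Z₂), |Z| = 194 Ω, ∠Z = 48.1°

48.1°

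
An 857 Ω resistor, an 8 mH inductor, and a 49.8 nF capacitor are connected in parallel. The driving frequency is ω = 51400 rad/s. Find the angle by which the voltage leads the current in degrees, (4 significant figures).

X_L = ωL = 411.2 Ω
X_C = 1/(ωC) = 390.7 Ω
Parallel: admittances add. Y = 1/R + 1/(jωL) + jωC
Y = (0.001167 + j0.0001278) S
|Y| = 0.001174 S → |Z| = 1/|Y| = 851.9 Ω, ∠Z = −∠Y = -6.251°

-6.251°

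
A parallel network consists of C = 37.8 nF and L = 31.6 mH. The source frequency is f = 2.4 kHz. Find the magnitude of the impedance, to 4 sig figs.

ω = 2πf = 15080 rad/s
X_L = ωL = 476.5 Ω
X_C = 1/(ωC) = 1754 Ω
Parallel: admittances add. Y = 1/(jωL) + jωC
Y = (0 − j0.001529) S
|Y| = 0.001529 S → |Z| = 1/|Y| = 654.2 Ω, ∠Z = −∠Y = 90.00°

654.2 Ω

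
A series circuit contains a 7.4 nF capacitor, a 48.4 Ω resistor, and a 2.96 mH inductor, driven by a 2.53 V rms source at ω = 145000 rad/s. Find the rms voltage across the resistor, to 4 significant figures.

X_L = ωL = 429.2 Ω
X_C = 1/(ωC) = 932.0 Ω
Net reactance X = X_L − X_C = -502.8 Ω
Z = 48.40 − j502.8 Ω
|Z| = √(48.40² + 502.8²) = 505.1 Ω
I = V/|Z| = 5.009 mA
V_R = I·|Z_R| = 0.005009 × 48.40 = 0.2424 V

0.2424 V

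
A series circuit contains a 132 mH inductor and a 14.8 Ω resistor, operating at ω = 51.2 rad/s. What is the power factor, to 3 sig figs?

X_L = ωL = 6.76 Ω
Z = 14.8 + j6.76 Ω
|Z| = √(14.8² + 6.76²) = 16.3 Ω
∠Z = arctan(6.76/14.8) = 24.5°
cos φ = cos(24.5°) = 0.910

0.910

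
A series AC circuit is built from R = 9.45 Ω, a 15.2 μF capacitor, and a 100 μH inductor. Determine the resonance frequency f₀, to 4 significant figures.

4.082 kHz

ω₀ = 1/√(LC) = 1/√(0.0001 × 1.52e-05) = 25650 rad/s
f₀ = ω₀/(2π) = 4.082 kHz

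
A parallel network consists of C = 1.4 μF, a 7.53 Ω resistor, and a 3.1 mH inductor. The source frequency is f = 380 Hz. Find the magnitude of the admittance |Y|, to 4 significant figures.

187.1 mS

ω = 2πf = 2388 rad/s
X_L = ωL = 7.402 Ω
X_C = 1/(ωC) = 299.2 Ω
Parallel: admittances add. Y = 1/R + 1/(jωL) + jωC
Y = (0.1328 − j0.1318) S
|Y| = 0.1871 S → |Z| = 1/|Y| = 5.345 Ω, ∠Z = −∠Y = 44.78°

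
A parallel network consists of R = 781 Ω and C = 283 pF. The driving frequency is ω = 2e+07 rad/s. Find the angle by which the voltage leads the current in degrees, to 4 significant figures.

X_C = 1/(ωC) = 176.7 Ω
Parallel: admittances add. Y = 1/R + jωC
Y = (0.001280 + j0.005660) S
|Y| = 0.005803 S → |Z| = 1/|Y| = 172.3 Ω, ∠Z = −∠Y = -77.25°

-77.25°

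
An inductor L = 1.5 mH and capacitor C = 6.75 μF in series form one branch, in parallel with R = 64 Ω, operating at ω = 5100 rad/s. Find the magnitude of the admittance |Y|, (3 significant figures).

X_L = ωL = 7.65 Ω
X_C = 1/(ωC) = 29.0 Ω
Branch 1: Z₁ = R = 64.0 Ω
Branch 2 (series LC): Z₂ = j(X_L − X_C) = −j21.4 Ω
Parallel: Z = Z₁Z₂/(Z₁+Z₂), |Z| = 20.3 Ω, ∠Z = -71.5°
|Y| = 1/|Z| = 49.3 mS

49.3 mS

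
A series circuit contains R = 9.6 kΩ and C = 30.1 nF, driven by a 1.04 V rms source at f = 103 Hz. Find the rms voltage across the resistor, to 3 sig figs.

ω = 2πf = 647.2 rad/s
X_C = 1/(ωC) = 51300 Ω
Z = 9600 − j51300 Ω
|Z| = √(9600² + 51300²) = 52200 Ω
I = V/|Z| = 19.9 μA
V_R = I·|Z_R| = 1.99e-05 × 9600 = 0.191 V

0.191 V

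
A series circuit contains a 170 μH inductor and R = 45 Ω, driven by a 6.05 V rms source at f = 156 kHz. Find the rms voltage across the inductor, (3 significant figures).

ω = 2πf = 980200 rad/s
X_L = ωL = 167 Ω
Z = 45.0 + j167 Ω
|Z| = √(45.0² + 167²) = 173 Ω
I = V/|Z| = 35.1 mA
V_L = I·|Z_L| = 0.0351 × 167 = 5.84 V

5.84 V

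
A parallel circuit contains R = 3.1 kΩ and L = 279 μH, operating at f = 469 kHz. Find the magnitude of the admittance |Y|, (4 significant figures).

1.258 mS

ω = 2πf = 2.947e+06 rad/s
X_L = ωL = 822.2 Ω
Parallel: admittances add. Y = 1/R + 1/(jωL)
Y = (0.0003226 − j0.001216) S
|Y| = 0.001258 S → |Z| = 1/|Y| = 794.7 Ω, ∠Z = −∠Y = 75.15°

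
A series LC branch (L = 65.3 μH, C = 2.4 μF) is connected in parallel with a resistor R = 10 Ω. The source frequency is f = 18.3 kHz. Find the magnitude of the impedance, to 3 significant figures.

ω = 2πf = 115000 rad/s
X_L = ωL = 7.51 Ω
X_C = 1/(ωC) = 3.62 Ω
Branch 1: Z₁ = R = 10.0 Ω
Branch 2 (series LC): Z₂ = j(X_L − X_C) = j3.88 Ω
Parallel: Z = Z₁Z₂/(Z₁+Z₂), |Z| = 3.62 Ω, ∠Z = 68.8°

3.62 Ω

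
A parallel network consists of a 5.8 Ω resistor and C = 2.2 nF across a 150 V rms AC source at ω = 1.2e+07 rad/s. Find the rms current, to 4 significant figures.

26.16 A

X_C = 1/(ωC) = 37.88 Ω
Parallel: admittances add. Y = 1/R + jωC
Y = (0.1724 + j0.02640) S
|Y| = 0.1744 S → |Z| = 1/|Y| = 5.733 Ω, ∠Z = −∠Y = -8.706°
I = V/|Z| = 150/5.733 = 26.16 A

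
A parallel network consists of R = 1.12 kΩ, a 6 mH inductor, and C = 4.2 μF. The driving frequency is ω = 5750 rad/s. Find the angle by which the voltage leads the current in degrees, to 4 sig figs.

79.54°

X_L = ωL = 34.50 Ω
X_C = 1/(ωC) = 41.41 Ω
Parallel: admittances add. Y = 1/R + 1/(jωL) + jωC
Y = (0.0008929 − j0.004836) S
|Y| = 0.004917 S → |Z| = 1/|Y| = 203.4 Ω, ∠Z = −∠Y = 79.54°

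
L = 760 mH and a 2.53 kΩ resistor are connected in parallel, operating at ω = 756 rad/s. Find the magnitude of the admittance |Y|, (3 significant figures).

X_L = ωL = 575 Ω
Parallel: admittances add. Y = 1/R + 1/(jωL)
Y = (0.000395 − j0.00174) S
|Y| = 0.00178 S → |Z| = 1/|Y| = 560 Ω, ∠Z = −∠Y = 77.2°

1.78 mS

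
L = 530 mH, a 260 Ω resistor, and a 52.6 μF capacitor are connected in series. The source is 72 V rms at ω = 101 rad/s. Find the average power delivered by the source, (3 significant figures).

15.7 W

X_L = ωL = 53.5 Ω
X_C = 1/(ωC) = 188 Ω
Net reactance X = X_L − X_C = -135 Ω
Z = 260 − j135 Ω
|Z| = √(260² + 135²) = 293 Ω
∠Z = arctan(-135/260) = -27.4°
I = V/|Z| = 246 mA
P = VI cos φ = 72 × 0.246 × cos(-27.4°) = 15.7 W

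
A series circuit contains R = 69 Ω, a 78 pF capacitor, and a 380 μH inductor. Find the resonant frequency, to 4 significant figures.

924.4 kHz

ω₀ = 1/√(LC) = 1/√(0.00038 × 7.8e-11) = 5.808e+06 rad/s
f₀ = ω₀/(2π) = 924.4 kHz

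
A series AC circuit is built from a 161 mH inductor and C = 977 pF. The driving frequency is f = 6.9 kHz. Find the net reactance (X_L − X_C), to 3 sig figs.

ω = 2πf = 43350 rad/s
X_L = ωL = 6980 Ω
X_C = 1/(ωC) = 23600 Ω
X = 6980 − 23600 = -16600 Ω

-16600 Ω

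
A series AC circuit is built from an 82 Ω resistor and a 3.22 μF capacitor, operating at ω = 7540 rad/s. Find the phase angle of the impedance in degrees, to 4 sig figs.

X_C = 1/(ωC) = 41.19 Ω
Z = 82.00 − j41.19 Ω
|Z| = √(82.00² + 41.19²) = 91.76 Ω
∠Z = arctan(-41.19/82.00) = -26.67°

-26.67°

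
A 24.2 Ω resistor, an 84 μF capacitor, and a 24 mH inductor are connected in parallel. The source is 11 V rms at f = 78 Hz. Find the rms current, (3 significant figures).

ω = 2πf = 490.1 rad/s
X_L = ωL = 11.8 Ω
X_C = 1/(ωC) = 24.3 Ω
Parallel: admittances add. Y = 1/R + 1/(jωL) + jωC
Y = (0.0413 − j0.0439) S
|Y| = 0.0603 S → |Z| = 1/|Y| = 16.6 Ω, ∠Z = −∠Y = 46.7°
I = V/|Z| = 11/16.6 = 663 mA

663 mA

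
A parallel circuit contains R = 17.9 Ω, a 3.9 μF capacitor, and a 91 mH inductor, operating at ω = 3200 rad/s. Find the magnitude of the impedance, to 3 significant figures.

17.7 Ω

X_L = ωL = 291 Ω
X_C = 1/(ωC) = 80.1 Ω
Parallel: admittances add. Y = 1/R + 1/(jωL) + jωC
Y = (0.0559 + j0.00905) S
|Y| = 0.0566 S → |Z| = 1/|Y| = 17.7 Ω, ∠Z = −∠Y = -9.20°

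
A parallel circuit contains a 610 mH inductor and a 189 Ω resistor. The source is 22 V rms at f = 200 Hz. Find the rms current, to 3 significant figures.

ω = 2πf = 1257 rad/s
X_L = ωL = 767 Ω
Parallel: admittances add. Y = 1/R + 1/(jωL)
Y = (0.00529 − j0.00130) S
|Y| = 0.00545 S → |Z| = 1/|Y| = 184 Ω, ∠Z = −∠Y = 13.9°
I = V/|Z| = 22/184 = 120 mA

120 mA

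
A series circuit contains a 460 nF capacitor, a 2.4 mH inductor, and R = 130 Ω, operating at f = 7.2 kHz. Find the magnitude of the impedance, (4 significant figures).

143.4 Ω

ω = 2πf = 45240 rad/s
X_L = ωL = 108.6 Ω
X_C = 1/(ωC) = 48.05 Ω
Net reactance X = X_L − X_C = 60.52 Ω
Z = 130.0 + j60.52 Ω
|Z| = √(130.0² + 60.52²) = 143.4 Ω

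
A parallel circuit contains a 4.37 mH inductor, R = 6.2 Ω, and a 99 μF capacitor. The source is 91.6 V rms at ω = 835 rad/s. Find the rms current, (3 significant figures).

22.9 A

X_L = ωL = 3.65 Ω
X_C = 1/(ωC) = 12.1 Ω
Parallel: admittances add. Y = 1/R + 1/(jωL) + jωC
Y = (0.161 − j0.191) S
|Y| = 0.250 S → |Z| = 1/|Y| = 4.00 Ω, ∠Z = −∠Y = 49.9°
I = V/|Z| = 91.6/4.00 = 22.9 A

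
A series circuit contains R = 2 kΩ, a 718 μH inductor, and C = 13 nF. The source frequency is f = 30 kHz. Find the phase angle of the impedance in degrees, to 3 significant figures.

ω = 2πf = 188500 rad/s
X_L = ωL = 135 Ω
X_C = 1/(ωC) = 408 Ω
Net reactance X = X_L − X_C = -273 Ω
Z = 2000 − j273 Ω
|Z| = √(2000² + 273²) = 2020 Ω
∠Z = arctan(-273/2000) = -7.77°

-7.77°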